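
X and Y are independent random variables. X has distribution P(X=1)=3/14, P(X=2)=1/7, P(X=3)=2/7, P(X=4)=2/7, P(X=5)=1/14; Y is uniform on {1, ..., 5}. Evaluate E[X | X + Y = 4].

19/9

P(X + Y = 4) = 9/70.
Summing X·P(x,y) over outcomes with X + Y = 4 gives 19/70.
E[X | X + Y = 4] = (19/70) / (9/70) = 19/9.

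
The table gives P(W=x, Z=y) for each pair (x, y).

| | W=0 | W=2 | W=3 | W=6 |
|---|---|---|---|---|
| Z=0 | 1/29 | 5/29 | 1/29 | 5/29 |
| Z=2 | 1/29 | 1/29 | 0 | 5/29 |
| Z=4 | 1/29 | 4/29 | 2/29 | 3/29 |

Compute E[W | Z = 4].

P(Z = 4) = 10/29.
Σ W·P over the event = 0·(1/29) + 2·(4/29) + 3·(2/29) + 6·(3/29) = 32/29.
E[W | Z = 4] = (32/29) / (10/29) = 16/5.

16/5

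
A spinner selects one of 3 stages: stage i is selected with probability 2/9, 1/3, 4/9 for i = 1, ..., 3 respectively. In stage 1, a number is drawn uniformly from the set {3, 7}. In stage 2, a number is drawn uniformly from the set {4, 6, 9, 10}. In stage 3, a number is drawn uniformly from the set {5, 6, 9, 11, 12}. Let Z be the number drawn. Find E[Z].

E[Z | stage 1] = (3+7)/2 = 5.
E[Z | stage 2] = (4+6+9+10)/4 = 29/4.
E[Z | stage 3] = (5+6+9+11+12)/5 = 43/5.
By the law of total expectation,
E[Z] = (2/9)·(5) + (1/3)·(29/4) + (4/9)·(43/5) = 147/20.

147/20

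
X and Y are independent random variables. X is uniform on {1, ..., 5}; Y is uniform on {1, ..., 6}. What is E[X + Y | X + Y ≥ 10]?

Outcomes with X + Y ≥ 10: (4,6), (5,5), (5,6), each with probability 1/30.
E[X + Y | X + Y ≥ 10] = (10 + 10 + 11) / 3 = 31/3.

31/3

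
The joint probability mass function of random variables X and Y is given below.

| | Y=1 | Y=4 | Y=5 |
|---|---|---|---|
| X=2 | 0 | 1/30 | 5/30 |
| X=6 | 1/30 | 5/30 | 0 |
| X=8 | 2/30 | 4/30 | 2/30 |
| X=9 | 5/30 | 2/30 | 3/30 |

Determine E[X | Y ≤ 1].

67/8

P(Y ≤ 1) = 4/15.
Summing X·P(X=x,Y=y) over the conditioning event gives 67/30.
E[X | Y ≤ 1] = (67/30) / (4/15) = 67/8.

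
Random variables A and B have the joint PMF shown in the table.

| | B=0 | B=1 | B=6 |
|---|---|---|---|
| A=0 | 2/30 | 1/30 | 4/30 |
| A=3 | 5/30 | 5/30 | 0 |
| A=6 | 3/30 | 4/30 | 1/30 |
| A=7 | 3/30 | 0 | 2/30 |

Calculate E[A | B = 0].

P(B = 0) = 13/30.
Σ A·P over the event = 0·(2/30) + 3·(5/30) + 6·(3/30) + 7·(3/30) = 9/5.
E[A | B = 0] = (9/5) / (13/30) = 54/13.

54/13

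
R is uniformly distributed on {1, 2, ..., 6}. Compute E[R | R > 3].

Given R > 3, R is equally likely to be any of {4, 5, 6}.
E[R | R > 3] = (4 + 5 + 6) / 3 = 5.

5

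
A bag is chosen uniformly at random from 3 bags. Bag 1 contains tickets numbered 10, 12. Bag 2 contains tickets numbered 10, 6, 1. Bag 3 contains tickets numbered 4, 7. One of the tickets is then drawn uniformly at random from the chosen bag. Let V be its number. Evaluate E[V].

133/18

E[V | bag 1] = (10+12)/2 = 11.
E[V | bag 2] = (10+6+1)/3 = 17/3.
E[V | bag 3] = (4+7)/2 = 11/2.
E[V] = (1/3)·(11) + (1/3)·(17/3) + (1/3)·(11/2) = 133/18.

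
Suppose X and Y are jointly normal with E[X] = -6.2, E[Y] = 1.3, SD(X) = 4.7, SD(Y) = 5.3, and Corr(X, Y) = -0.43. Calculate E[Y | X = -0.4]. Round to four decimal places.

-1.5124

E[Y | X=x] = μ_Y + ρ(σ_Y/σ_X)(x − μ_X) for jointly normal variables.
E[Y | X=-0.4] = 1.3 + (-0.43)·(5.3/4.7)·(-0.4 − (-6.2)) = 1.3 + (-0.48489)·(5.8) = -1.5124.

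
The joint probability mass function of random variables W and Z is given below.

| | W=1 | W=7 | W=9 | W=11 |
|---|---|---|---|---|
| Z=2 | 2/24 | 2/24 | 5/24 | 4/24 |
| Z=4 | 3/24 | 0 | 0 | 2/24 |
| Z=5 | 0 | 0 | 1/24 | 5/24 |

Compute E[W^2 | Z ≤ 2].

989/13

P(Z ≤ 2) = 13/24.
Σ W^2·P over the event = 1·(2/24) + 49·(2/24) + 81·(5/24) + 121·(4/24) = 989/24.
E[W^2 | Z ≤ 2] = (989/24) / (13/24) = 989/13.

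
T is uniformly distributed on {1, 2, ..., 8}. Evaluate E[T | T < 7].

Given T < 7, T is equally likely to be any of {1, 2, 3, 4, 5, 6}.
E[T | T < 7] = (1 + 2 + 3 + 4 + 5 + 6) / 6 = 7/2.

7/2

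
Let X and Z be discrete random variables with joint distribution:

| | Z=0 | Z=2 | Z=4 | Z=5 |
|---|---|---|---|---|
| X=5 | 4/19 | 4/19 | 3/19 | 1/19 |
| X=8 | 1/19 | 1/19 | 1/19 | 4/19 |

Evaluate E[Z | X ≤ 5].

25/12

P(X ≤ 5) = 12/19.
Σ Z·P over the event = 0·(4/19) + 2·(4/19) + 4·(3/19) + 5·(1/19) = 25/19.
E[Z | X ≤ 5] = (25/19) / (12/19) = 25/12.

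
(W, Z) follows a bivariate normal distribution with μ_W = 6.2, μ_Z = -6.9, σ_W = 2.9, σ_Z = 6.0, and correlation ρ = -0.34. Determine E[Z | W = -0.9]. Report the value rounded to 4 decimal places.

-1.9055

E[Z | W=x] = μ_Z + ρ(σ_Z/σ_W)(x − μ_W) for jointly normal variables.
E[Z | W=-0.9] = -6.9 + (-0.34)·(6.0/2.9)·(-0.9 − (6.2)) = -6.9 + (-0.70345)·(-7.1) = -1.9055.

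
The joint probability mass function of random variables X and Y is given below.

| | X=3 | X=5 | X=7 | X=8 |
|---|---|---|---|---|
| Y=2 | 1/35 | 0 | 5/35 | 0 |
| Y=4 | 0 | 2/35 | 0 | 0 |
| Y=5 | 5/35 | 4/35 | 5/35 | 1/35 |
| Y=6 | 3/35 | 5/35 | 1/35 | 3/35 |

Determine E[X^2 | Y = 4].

P(Y = 4) = 2/35.
Σ X^2·P over the event = 25·(2/35) = 10/7.
E[X^2 | Y = 4] = (10/7) / (2/35) = 25.

25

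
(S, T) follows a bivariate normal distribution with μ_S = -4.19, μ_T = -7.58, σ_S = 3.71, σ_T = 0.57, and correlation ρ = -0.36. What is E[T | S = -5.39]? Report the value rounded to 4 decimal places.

E[T | S=x] = μ_T + ρ(σ_T/σ_S)(x − μ_S) for jointly normal variables.
E[T | S=-5.39] = -7.58 + (-0.36)·(0.57/3.71)·(-5.39 − (-4.19)) = -7.58 + (-0.05531)·(-1.2) = -7.5136.

-7.5136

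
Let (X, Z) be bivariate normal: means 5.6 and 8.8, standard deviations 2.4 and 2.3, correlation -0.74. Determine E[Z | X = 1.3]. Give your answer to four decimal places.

The regression of Z on X has slope ρ·σ_Z/σ_X and passes through (μ_X, μ_Z).
E[Z | X=1.3] = 8.8 + (-0.74)·(2.3/2.4)·(1.3 − (5.6)) = 8.8 + (-0.70917)·(-4.3) = 11.8494.

11.8494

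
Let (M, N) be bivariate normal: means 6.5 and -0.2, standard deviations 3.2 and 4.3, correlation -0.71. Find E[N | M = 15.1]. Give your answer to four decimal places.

-8.4049

The regression of N on M has slope ρ·σ_N/σ_M and passes through (μ_M, μ_N).
E[N | M=15.1] = -0.2 + (-0.71)·(4.3/3.2)·(15.1 − (6.5)) = -0.2 + (-0.95406)·(8.6) = -8.4049.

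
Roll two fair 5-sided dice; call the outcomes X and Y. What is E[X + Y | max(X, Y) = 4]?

Outcomes with max(X, Y) = 4: (1,4), (2,4), (3,4), (4,1), (4,2), (4,3), (4,4), each with probability 1/25.
E[X + Y | max(X, Y) = 4] = (5 + 6 + 7 + 5 + 6 + 7 + 8) / 7 = 44/7.

44/7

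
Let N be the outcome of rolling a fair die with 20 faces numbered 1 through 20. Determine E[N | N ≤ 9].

Given N ≤ 9, N is equally likely to be any of {1, 2, 3, 4, 5, 6, 7, 8, 9}.
E[N | N ≤ 9] = (1 + 2 + 3 + 4 + 5 + 6 + 7 + 8 + 9) / 9 = 5.

5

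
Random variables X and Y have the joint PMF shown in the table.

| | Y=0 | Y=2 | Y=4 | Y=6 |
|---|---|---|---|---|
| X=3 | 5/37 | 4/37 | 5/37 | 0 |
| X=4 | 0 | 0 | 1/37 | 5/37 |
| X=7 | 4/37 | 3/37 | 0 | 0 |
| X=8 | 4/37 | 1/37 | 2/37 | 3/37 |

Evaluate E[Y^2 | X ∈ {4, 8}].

P(X ∈ {4, 8}) = 16/37.
Σ Y^2·P over the event = 16·(1/37) + 36·(5/37) + 0·(4/37) + 4·(1/37) + 16·(2/37) + 36·(3/37) = 340/37.
E[Y^2 | X ∈ {4, 8}] = (340/37) / (16/37) = 85/4.

85/4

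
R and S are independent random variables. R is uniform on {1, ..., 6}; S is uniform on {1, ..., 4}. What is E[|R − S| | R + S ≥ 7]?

P(R + S ≥ 7) = 5/12.
Summing |R−S|·P(x,y) over outcomes with R + S ≥ 7 gives 11/12.
E[|R − S| | R + S ≥ 7] = (11/12) / (5/12) = 11/5.

11/5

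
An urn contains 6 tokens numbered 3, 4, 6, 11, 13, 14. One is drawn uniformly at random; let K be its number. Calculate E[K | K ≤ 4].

7/2

P(K ≤ 4) = 1/3.
Σ over the event: 3·1/6 + 4·1/6 = 7/6.
E[K | K ≤ 4] = (7/6) / (1/3) = 7/2.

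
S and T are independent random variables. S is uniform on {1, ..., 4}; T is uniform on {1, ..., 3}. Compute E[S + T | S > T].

Outcomes with S > T: (2,1), (3,1), (3,2), (4,1), (4,2), (4,3), each with probability 1/12.
E[S + T | S > T] = (3 + 4 + 5 + 5 + 6 + 7) / 6 = 5.

5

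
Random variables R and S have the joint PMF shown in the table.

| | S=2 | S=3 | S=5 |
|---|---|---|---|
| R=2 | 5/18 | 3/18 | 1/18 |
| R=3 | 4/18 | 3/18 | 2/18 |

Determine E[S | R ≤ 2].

8/3

P(R ≤ 2) = 1/2.
Summing S·P(R=x,S=y) over the conditioning event gives 4/3.
E[S | R ≤ 2] = (4/3) / (1/2) = 8/3.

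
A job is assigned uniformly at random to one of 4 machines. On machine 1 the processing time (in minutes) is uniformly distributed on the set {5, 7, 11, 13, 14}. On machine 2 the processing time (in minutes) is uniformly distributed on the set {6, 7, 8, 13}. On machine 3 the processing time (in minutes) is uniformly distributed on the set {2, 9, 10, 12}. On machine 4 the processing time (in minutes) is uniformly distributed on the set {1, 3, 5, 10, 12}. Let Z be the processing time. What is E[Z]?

E[Z | machine 1] = (5+7+11+13+14)/5 = 10.
E[Z | machine 2] = (6+7+8+13)/4 = 17/2.
E[Z | machine 3] = (2+9+10+12)/4 = 33/4.
E[Z | machine 4] = (1+3+5+10+12)/5 = 31/5.
E[Z] = (1/4)·(10) + (1/4)·(17/2) + (1/4)·(33/4) + (1/4)·(31/5) = 659/80.

659/80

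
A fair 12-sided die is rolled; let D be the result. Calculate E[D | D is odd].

6

Given D is odd, D is equally likely to be any of {1, 3, 5, 7, 9, 11}.
E[D | D is odd] = (1 + 3 + 5 + 7 + 9 + 11) / 6 = 6.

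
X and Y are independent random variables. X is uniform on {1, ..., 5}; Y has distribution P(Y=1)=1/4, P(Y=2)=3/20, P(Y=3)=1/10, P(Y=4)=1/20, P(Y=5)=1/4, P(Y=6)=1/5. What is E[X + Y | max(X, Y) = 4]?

P(max(X, Y) = 4) = 7/50.
Summing (X+Y)·P(x,y) over outcomes with max(X, Y) = 4 gives 83/100.
E[X + Y | max(X, Y) = 4] = (83/100) / (7/50) = 83/14.

83/14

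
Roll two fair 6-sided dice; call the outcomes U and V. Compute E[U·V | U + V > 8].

49/2

Outcomes with U + V > 8: (3,6), (4,5), (4,6), (5,4), (5,5), (5,6), (6,3), (6,4), (6,5), (6,6), each with probability 1/36.
E[U·V | U + V > 8] = (18 + 20 + 24 + 20 + 25 + 30 + 18 + 24 + 30 + 36) / 10 = 49/2.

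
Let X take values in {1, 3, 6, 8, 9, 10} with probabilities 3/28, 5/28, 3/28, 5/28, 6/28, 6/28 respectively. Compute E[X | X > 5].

P(X > 5) = 5/7.
Σ over the event: 6·3/28 + 8·5/28 + 9·3/14 + 10·3/14 = 43/7.
E[X | X > 5] = (43/7) / (5/7) = 43/5.

43/5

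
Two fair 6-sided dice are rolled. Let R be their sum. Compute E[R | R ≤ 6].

14/3

P(R ≤ 6) = 5/12.
Σ over the event: 2·1/36 + 3·1/18 + 4·1/12 + 5·1/9 + 6·5/36 = 35/18.
E[R | R ≤ 6] = (35/18) / (5/12) = 14/3.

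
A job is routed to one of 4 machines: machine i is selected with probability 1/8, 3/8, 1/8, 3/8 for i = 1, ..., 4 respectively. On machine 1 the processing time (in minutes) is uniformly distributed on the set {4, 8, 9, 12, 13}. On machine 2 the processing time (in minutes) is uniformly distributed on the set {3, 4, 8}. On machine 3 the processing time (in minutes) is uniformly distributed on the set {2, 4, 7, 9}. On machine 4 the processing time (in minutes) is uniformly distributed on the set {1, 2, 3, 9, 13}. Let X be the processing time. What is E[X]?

93/16

E[X | machine 1] = (4+8+9+12+13)/5 = 46/5.
E[X | machine 2] = (3+4+8)/3 = 5.
E[X | machine 3] = (2+4+7+9)/4 = 11/2.
E[X | machine 4] = (1+2+3+9+13)/5 = 28/5.
E[X] = (1/8)·(46/5) + (3/8)·(5) + (1/8)·(11/2) + (3/8)·(28/5) = 93/16.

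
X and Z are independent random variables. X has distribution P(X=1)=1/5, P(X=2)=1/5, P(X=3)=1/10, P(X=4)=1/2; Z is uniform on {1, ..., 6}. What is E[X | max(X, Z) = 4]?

89/25

P(max(X, Z) = 4) = 5/12.
Summing X·P(x,y) over outcomes with max(X, Z) = 4 gives 89/60.
E[X | max(X, Z) = 4] = (89/60) / (5/12) = 89/25.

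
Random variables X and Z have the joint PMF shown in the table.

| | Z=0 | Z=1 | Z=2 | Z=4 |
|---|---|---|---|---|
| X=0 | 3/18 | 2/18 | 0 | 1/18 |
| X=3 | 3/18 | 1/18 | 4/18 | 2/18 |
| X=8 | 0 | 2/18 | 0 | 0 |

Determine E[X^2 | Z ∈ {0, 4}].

5

P(Z ∈ {0, 4}) = 1/2.
Σ X^2·P over the event = 0·(3/18) + 0·(1/18) + 9·(3/18) + 9·(2/18) = 5/2.
E[X^2 | Z ∈ {0, 4}] = (5/2) / (1/2) = 5.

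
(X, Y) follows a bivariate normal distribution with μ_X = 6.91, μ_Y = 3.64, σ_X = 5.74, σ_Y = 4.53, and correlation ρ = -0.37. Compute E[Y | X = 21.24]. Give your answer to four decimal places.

E[Y | X=x] = μ_Y + ρ(σ_Y/σ_X)(x − μ_X) for jointly normal variables.
E[Y | X=21.24] = 3.64 + (-0.37)·(4.53/5.74)·(21.24 − (6.91)) = 3.64 + (-0.292)·(14.33) = -0.5444.

-0.5444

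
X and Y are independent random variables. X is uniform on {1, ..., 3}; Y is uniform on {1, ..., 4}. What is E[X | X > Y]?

8/3

P(X > Y) = 1/4.
Summing X·P(x,y) over outcomes with X > Y gives 2/3.
E[X | X > Y] = (2/3) / (1/4) = 8/3.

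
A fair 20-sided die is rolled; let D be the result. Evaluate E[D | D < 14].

P(D < 14) = 13/20.
E[D | D < 14] = (91/20) / (13/20) = 7.

7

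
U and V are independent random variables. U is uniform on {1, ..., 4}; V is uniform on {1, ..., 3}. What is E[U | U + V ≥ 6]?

Outcomes with U + V ≥ 6: (3,3), (4,2), (4,3), each with probability 1/12.
E[U | U + V ≥ 6] = (3 + 4 + 4) / 3 = 11/3.

11/3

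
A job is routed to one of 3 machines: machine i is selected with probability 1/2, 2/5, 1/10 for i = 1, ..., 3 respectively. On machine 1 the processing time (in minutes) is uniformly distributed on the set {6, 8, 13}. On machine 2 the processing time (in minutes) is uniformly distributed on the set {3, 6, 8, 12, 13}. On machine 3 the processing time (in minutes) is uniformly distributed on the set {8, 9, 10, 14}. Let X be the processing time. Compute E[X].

E[X | machine 1] = (6+8+13)/3 = 9.
E[X | machine 2] = (3+6+8+12+13)/5 = 42/5.
E[X | machine 3] = (8+9+10+14)/4 = 41/4.
By the law of total expectation,
E[X] = (1/2)·(9) + (2/5)·(42/5) + (1/10)·(41/4) = 1777/200.

1777/200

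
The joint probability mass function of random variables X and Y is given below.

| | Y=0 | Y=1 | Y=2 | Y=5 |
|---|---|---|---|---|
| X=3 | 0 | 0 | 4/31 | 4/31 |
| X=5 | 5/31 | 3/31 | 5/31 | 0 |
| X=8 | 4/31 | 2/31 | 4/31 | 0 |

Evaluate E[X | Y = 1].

P(Y = 1) = 5/31.
Σ X·P over the event = 5·(3/31) + 8·(2/31) = 1.
E[X | Y = 1] = (1) / (5/31) = 31/5.

31/5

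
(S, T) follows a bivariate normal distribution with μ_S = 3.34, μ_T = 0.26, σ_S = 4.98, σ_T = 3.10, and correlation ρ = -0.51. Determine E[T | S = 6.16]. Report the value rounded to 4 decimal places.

For a bivariate normal, E[T | S=x] = μ_T + ρ·(σ_T/σ_S)·(x − μ_S).
E[T | S=6.16] = 0.26 + (-0.51)·(3.10/4.98)·(6.16 − (3.34)) = 0.26 + (-0.31747)·(2.82) = -0.6353.

-0.6353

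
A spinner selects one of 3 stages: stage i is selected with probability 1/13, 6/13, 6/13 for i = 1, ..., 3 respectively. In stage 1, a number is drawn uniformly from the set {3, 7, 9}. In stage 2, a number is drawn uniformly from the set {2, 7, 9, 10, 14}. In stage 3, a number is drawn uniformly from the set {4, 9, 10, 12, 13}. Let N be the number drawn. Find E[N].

343/39

E[N | stage 1] = (3+7+9)/3 = 19/3.
E[N | stage 2] = (2+7+9+10+14)/5 = 42/5.
E[N | stage 3] = (4+9+10+12+13)/5 = 48/5.
By the law of total expectation,
E[N] = (1/13)·(19/3) + (6/13)·(42/5) + (6/13)·(48/5) = 343/39.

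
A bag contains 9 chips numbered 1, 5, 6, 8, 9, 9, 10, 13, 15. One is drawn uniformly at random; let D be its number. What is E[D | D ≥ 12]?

14

P(D ≥ 12) = 2/9.
Σ over the event: 13·1/9 + 15·1/9 = 28/9.
E[D | D ≥ 12] = (28/9) / (2/9) = 14.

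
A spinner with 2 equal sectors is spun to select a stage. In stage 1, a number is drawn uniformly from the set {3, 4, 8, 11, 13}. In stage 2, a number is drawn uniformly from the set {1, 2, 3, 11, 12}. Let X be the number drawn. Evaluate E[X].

34/5

E[X | stage 1] = (3+4+8+11+13)/5 = 39/5.
E[X | stage 2] = (1+2+3+11+12)/5 = 29/5.
E[X] = (1/2)·(39/5) + (1/2)·(29/5) = 34/5.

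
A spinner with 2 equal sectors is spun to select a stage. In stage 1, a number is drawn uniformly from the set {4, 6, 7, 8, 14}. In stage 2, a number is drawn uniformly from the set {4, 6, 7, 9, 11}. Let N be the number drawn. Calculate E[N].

E[N | stage 1] = (4+6+7+8+14)/5 = 39/5.
E[N | stage 2] = (4+6+7+9+11)/5 = 37/5.
By the law of total expectation,
E[N] = (1/2)·(39/5) + (1/2)·(37/5) = 38/5.

38/5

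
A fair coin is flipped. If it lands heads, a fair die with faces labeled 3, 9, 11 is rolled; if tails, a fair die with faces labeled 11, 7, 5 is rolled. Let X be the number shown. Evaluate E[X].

23/3

E[X | heads] = (3+9+11)/3 = 23/3.
E[X | tails] = (11+7+5)/3 = 23/3.
E[X] = (1/2)·(23/3) + (1/2)·(23/3) = 23/3.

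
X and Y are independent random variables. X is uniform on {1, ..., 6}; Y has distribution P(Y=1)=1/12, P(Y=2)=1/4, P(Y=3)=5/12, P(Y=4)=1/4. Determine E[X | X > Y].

P(X > Y) = 19/36.
Summing X·P(x,y) over outcomes with X > Y gives 91/36.
E[X | X > Y] = (91/36) / (19/36) = 91/19.

91/19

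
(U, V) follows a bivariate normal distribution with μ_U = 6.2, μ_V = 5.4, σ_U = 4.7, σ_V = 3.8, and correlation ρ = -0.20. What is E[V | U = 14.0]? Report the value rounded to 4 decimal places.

4.1387

For a bivariate normal, E[V | U=x] = μ_V + ρ·(σ_V/σ_U)·(x − μ_U).
E[V | U=14.0] = 5.4 + (-0.20)·(3.8/4.7)·(14.0 − (6.2)) = 5.4 + (-0.1617)·(7.8) = 4.1387.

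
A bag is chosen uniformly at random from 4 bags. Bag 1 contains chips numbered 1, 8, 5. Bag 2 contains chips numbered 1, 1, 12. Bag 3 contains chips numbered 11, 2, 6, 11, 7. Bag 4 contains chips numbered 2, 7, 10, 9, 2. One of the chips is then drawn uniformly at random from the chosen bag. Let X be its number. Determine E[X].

E[X | bag 1] = (1+8+5)/3 = 14/3.
E[X | bag 2] = (1+1+12)/3 = 14/3.
E[X | bag 3] = (11+2+6+11+7)/5 = 37/5.
E[X | bag 4] = (2+7+10+9+2)/5 = 6.
By the law of total expectation,
E[X] = (1/4)·(14/3) + (1/4)·(14/3) + (1/4)·(37/5) + (1/4)·(6) = 341/60.

341/60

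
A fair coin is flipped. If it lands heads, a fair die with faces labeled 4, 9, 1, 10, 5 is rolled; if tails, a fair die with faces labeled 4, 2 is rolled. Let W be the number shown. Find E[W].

E[W | heads] = (4+9+1+10+5)/5 = 29/5.
E[W | tails] = (4+2)/2 = 3.
By the law of total expectation,
E[W] = (1/2)·(29/5) + (1/2)·(3) = 22/5.

22/5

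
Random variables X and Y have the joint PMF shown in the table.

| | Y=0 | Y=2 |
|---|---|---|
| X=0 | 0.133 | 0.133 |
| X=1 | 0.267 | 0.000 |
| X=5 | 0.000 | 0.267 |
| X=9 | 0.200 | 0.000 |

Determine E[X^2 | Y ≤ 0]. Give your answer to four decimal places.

27.4450

P(Y ≤ 0) = 0.600.
Σ X^2·P over the event = 0·(0.133) + 1·(0.267) + 81·(0.200) = 16.467.
E[X^2 | Y ≤ 0] = (16.467) / (0.600) = 27.4450.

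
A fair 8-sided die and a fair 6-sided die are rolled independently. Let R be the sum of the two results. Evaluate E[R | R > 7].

P(R > 7) = 9/16.
Σ over the event: 8·1/8 + 9·1/8 + 10·5/48 + 11·1/12 + 12·1/16 + 13·1/24 + 14·1/48 = 17/3.
E[R | R > 7] = (17/3) / (9/16) = 272/27.

272/27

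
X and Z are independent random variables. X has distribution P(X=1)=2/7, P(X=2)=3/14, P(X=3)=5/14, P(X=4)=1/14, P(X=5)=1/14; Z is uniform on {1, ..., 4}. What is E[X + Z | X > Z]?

P(X > Z) = 5/14.
Summing (X+Z)·P(x,y) over outcomes with X > Z gives 51/28.
E[X + Z | X > Z] = (51/28) / (5/14) = 51/10.

51/10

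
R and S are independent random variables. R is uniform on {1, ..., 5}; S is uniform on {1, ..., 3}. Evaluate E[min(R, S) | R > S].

16/9

Outcomes with R > S: (2,1), (3,1), (3,2), (4,1), (4,2), (4,3), (5,1), (5,2), (5,3), each with probability 1/15.
E[min(R, S) | R > S] = (1 + 1 + 2 + 1 + 2 + 3 + 1 + 2 + 3) / 9 = 16/9.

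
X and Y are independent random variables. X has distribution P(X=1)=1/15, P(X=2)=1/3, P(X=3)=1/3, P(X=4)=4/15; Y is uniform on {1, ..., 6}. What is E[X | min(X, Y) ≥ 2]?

P(min(X, Y) ≥ 2) = 7/9.
Summing X·P(x,y) over outcomes with min(X, Y) ≥ 2 gives 41/18.
E[X | min(X, Y) ≥ 2] = (41/18) / (7/9) = 41/14.

41/14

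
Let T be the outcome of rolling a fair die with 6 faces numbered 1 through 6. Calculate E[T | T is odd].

Given T is odd, T is equally likely to be any of {1, 3, 5}.
E[T | T is odd] = (1 + 3 + 5) / 3 = 3.

3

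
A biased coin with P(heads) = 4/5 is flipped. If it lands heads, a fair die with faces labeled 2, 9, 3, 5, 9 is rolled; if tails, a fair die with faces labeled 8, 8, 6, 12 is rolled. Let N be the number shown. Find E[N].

E[N | heads] = (2+9+3+5+9)/5 = 28/5.
E[N | tails] = (8+8+6+12)/4 = 17/2.
E[N] = (4/5)·(28/5) + (1/5)·(17/2) = 309/50.

309/50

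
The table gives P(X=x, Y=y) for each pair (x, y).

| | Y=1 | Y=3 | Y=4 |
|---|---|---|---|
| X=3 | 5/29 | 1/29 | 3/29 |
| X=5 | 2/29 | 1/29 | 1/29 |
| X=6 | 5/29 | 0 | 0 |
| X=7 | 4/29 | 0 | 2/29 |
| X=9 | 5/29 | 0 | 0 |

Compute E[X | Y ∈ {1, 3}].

136/23

P(Y ∈ {1, 3}) = 23/29.
Σ X·P over the event = 3·(5/29) + 3·(1/29) + 5·(2/29) + 5·(1/29) + 6·(5/29) + 7·(4/29) + 9·(5/29) = 136/29.
E[X | Y ∈ {1, 3}] = (136/29) / (23/29) = 136/23.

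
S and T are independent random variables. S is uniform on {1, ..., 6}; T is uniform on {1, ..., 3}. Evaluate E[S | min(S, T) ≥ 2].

4

P(min(S, T) ≥ 2) = 5/9.
Summing S·P(x,y) over outcomes with min(S, T) ≥ 2 gives 20/9.
E[S | min(S, T) ≥ 2] = (20/9) / (5/9) = 4.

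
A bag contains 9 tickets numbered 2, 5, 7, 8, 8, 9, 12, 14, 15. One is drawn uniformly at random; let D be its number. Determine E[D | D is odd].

P(D is odd) = 4/9.
Σ over the event: 5·1/9 + 7·1/9 + 9·1/9 + 15·1/9 = 4.
E[D | D is odd] = (4) / (4/9) = 9.

9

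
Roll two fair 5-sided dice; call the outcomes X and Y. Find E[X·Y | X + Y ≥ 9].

P(X + Y ≥ 9) = 3/25.
Summing XY·P(x,y) over outcomes with X + Y ≥ 9 gives 13/5.
E[X·Y | X + Y ≥ 9] = (13/5) / (3/25) = 65/3.

65/3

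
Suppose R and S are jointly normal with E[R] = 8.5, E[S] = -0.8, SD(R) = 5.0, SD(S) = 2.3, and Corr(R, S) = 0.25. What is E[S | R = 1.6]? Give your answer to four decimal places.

E[S | R=x] = μ_S + ρ(σ_S/σ_R)(x − μ_R) for jointly normal variables.
E[S | R=1.6] = -0.8 + (0.25)·(2.3/5.0)·(1.6 − (8.5)) = -0.8 + (0.115)·(-6.9) = -1.5935.

-1.5935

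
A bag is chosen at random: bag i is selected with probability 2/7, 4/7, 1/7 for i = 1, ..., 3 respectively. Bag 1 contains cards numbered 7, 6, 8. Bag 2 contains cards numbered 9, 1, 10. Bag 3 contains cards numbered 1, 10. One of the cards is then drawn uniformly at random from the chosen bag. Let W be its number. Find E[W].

277/42

E[W | bag 1] = (7+6+8)/3 = 7.
E[W | bag 2] = (9+1+10)/3 = 20/3.
E[W | bag 3] = (1+10)/2 = 11/2.
E[W] = (2/7)·(7) + (4/7)·(20/3) + (1/7)·(11/2) = 277/42.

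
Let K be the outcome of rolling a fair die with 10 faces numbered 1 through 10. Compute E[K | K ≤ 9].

Given K ≤ 9, K is equally likely to be any of {1, 2, 3, 4, 5, 6, 7, 8, 9}.
E[K | K ≤ 9] = (1 + 2 + 3 + 4 + 5 + 6 + 7 + 8 + 9) / 9 = 5.

5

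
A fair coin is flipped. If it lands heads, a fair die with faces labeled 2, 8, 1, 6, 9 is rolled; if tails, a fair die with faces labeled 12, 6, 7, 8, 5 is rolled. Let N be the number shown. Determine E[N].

32/5

E[N | heads] = (2+8+1+6+9)/5 = 26/5.
E[N | tails] = (12+6+7+8+5)/5 = 38/5.
By the law of total expectation,
E[N] = (1/2)·(26/5) + (1/2)·(38/5) = 32/5.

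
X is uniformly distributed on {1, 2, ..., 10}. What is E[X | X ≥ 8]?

Given X ≥ 8, X is equally likely to be any of {8, 9, 10}.
E[X | X ≥ 8] = (8 + 9 + 10) / 3 = 9.

9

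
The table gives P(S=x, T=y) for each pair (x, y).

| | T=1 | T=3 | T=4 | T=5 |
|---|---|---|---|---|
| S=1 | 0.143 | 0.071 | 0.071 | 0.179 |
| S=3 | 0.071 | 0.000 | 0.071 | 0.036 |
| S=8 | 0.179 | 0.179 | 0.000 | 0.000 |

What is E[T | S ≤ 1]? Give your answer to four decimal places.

3.3082

P(S ≤ 1) = 0.464.
Σ T·P over the event = 1·(0.143) + 3·(0.071) + 4·(0.071) + 5·(0.179) = 1.535.
E[T | S ≤ 1] = (1.535) / (0.464) = 3.3082.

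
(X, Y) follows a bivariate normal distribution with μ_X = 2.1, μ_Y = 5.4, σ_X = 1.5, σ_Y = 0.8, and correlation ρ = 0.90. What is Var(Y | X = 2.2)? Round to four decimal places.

The conditional variance in a bivariate normal is σ_Y²(1 − ρ²), independent of x.
Var(Y | X=2.2) = (0.8)²·(1 − (0.90)²) = 0.64·0.19 = 0.1216.

0.1216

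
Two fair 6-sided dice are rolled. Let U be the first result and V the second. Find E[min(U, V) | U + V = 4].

P(U + V = 4) = 1/12.
Summing min(U,V)·P(x,y) over outcomes with U + V = 4 gives 1/9.
E[min(U, V) | U + V = 4] = (1/9) / (1/12) = 4/3.

4/3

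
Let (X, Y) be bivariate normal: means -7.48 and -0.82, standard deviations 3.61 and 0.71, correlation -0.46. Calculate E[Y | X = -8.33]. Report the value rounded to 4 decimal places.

-0.7431

E[Y | X=x] = μ_Y + ρ(σ_Y/σ_X)(x − μ_X) for jointly normal variables.
E[Y | X=-8.33] = -0.82 + (-0.46)·(0.71/3.61)·(-8.33 − (-7.48)) = -0.82 + (-0.090471)·(-0.85) = -0.7431.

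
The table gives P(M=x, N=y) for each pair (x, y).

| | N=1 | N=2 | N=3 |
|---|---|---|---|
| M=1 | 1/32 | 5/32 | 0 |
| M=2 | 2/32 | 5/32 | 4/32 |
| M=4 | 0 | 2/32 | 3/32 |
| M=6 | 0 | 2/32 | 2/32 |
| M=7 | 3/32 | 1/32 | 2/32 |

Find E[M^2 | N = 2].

178/15

P(N = 2) = 15/32.
Σ M^2·P over the event = 1·(5/32) + 4·(5/32) + 16·(2/32) + 36·(2/32) + 49·(1/32) = 89/16.
E[M^2 | N = 2] = (89/16) / (15/32) = 178/15.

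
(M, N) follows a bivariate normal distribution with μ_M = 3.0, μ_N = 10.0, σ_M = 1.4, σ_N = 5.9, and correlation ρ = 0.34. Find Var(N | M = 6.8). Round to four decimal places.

For a bivariate normal, Var(N | M=x) = σ_N²(1 − ρ²).
Var(N | M=6.8) = (5.9)²·(1 − (0.34)²) = 34.81·0.8844 = 30.7860.

30.7860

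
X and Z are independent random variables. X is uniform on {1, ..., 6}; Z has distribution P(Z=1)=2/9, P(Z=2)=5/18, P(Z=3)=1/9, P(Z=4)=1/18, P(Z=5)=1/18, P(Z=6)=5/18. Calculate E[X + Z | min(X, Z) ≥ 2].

P(min(X, Z) ≥ 2) = 35/54.
Summing (X+Z)·P(x,y) over outcomes with min(X, Z) ≥ 2 gives 185/36.
E[X + Z | min(X, Z) ≥ 2] = (185/36) / (35/54) = 111/14.

111/14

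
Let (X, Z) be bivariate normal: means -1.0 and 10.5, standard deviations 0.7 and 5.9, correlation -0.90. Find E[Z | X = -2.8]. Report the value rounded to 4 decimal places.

For a bivariate normal, E[Z | X=x] = μ_Z + ρ·(σ_Z/σ_X)·(x − μ_X).
E[Z | X=-2.8] = 10.5 + (-0.90)·(5.9/0.7)·(-2.8 − (-1.0)) = 10.5 + (-7.5857)·(-1.8) = 24.1543.

24.1543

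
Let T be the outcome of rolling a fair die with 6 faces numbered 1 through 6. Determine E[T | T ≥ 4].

Given T ≥ 4, T is equally likely to be any of {4, 5, 6}.
E[T | T ≥ 4] = (4 + 5 + 6) / 3 = 5.

5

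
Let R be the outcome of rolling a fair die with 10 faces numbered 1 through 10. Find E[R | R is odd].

Given R is odd, R is equally likely to be any of {1, 3, 5, 7, 9}.
E[R | R is odd] = (1 + 3 + 5 + 7 + 9) / 5 = 5.

5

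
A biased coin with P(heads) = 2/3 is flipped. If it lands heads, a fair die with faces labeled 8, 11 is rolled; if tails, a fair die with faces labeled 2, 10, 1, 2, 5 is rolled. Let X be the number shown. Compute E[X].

E[X | heads] = (8+11)/2 = 19/2.
E[X | tails] = (2+10+1+2+5)/5 = 4.
E[X] = (2/3)·(19/2) + (1/3)·(4) = 23/3.

23/3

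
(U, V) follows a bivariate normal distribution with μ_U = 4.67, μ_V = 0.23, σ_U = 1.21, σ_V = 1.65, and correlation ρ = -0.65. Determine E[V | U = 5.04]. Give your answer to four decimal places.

-0.0980

E[V | U=x] = μ_V + ρ(σ_V/σ_U)(x − μ_U) for jointly normal variables.
E[V | U=5.04] = 0.23 + (-0.65)·(1.65/1.21)·(5.04 − (4.67)) = 0.23 + (-0.88636)·(0.37) = -0.0980.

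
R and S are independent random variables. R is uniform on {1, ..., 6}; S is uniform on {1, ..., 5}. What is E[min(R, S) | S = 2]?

Outcomes with S = 2: (1,2), (2,2), (3,2), (4,2), (5,2), (6,2), each with probability 1/30.
E[min(R, S) | S = 2] = (1 + 2 + 2 + 2 + 2 + 2) / 6 = 11/6.

11/6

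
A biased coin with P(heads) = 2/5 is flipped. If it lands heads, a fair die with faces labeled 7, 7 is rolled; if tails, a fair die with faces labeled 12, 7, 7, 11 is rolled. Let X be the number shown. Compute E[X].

E[X | heads] = (7+7)/2 = 7.
E[X | tails] = (12+7+7+11)/4 = 37/4.
By the law of total expectation,
E[X] = (2/5)·(7) + (3/5)·(37/4) = 167/20.

167/20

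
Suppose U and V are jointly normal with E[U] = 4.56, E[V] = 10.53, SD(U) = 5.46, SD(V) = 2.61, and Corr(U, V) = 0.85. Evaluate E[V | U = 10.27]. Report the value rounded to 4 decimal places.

12.8501

The regression of V on U has slope ρ·σ_V/σ_U and passes through (μ_U, μ_V).
E[V | U=10.27] = 10.53 + (0.85)·(2.61/5.46)·(10.27 − (4.56)) = 10.53 + (0.40632)·(5.71) = 12.8501.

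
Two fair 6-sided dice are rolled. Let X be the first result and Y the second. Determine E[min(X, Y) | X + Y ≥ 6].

P(X + Y ≥ 6) = 13/18.
Summing min(X,Y)·P(x,y) over outcomes with X + Y ≥ 6 gives 13/6.
E[min(X, Y) | X + Y ≥ 6] = (13/6) / (13/18) = 3.

3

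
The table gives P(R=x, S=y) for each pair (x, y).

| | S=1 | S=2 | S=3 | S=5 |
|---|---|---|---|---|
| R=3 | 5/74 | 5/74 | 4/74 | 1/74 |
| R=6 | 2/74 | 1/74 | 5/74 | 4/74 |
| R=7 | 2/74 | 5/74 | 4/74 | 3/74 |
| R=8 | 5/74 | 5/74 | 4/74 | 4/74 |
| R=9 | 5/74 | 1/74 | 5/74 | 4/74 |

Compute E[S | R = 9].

14/5

P(R = 9) = 15/74.
Σ S·P over the event = 1·(5/74) + 2·(1/74) + 3·(5/74) + 5·(4/74) = 21/37.
E[S | R = 9] = (21/37) / (15/74) = 14/5.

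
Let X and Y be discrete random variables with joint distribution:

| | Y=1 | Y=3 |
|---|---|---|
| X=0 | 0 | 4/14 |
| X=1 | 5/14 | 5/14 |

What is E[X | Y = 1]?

P(Y = 1) = 5/14.
Σ X·P over the event = 1·(5/14) = 5/14.
E[X | Y = 1] = (5/14) / (5/14) = 1.

1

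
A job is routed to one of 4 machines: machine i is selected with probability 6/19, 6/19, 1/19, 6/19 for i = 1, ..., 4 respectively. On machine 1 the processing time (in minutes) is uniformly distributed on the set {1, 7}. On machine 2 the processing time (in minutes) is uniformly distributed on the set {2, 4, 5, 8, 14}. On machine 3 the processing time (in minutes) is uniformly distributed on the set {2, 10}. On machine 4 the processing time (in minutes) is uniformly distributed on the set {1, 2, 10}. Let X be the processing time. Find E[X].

478/95

E[X | machine 1] = (1+7)/2 = 4.
E[X | machine 2] = (2+4+5+8+14)/5 = 33/5.
E[X | machine 3] = (2+10)/2 = 6.
E[X | machine 4] = (1+2+10)/3 = 13/3.
By the law of total expectation,
E[X] = (6/19)·(4) + (6/19)·(33/5) + (1/19)·(6) + (6/19)·(13/3) = 478/95.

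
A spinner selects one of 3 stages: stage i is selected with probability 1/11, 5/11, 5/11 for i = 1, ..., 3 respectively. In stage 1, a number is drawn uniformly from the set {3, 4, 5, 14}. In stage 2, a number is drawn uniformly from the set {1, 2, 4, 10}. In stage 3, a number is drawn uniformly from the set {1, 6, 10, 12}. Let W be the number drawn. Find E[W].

E[W | stage 1] = (3+4+5+14)/4 = 13/2.
E[W | stage 2] = (1+2+4+10)/4 = 17/4.
E[W | stage 3] = (1+6+10+12)/4 = 29/4.
By the law of total expectation,
E[W] = (1/11)·(13/2) + (5/11)·(17/4) + (5/11)·(29/4) = 64/11.

64/11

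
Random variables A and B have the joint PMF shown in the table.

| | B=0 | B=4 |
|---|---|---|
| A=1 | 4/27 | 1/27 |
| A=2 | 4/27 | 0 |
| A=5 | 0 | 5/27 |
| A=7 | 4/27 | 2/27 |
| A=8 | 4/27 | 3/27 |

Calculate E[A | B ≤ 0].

P(B ≤ 0) = 16/27.
Σ A·P over the event = 1·(4/27) + 2·(4/27) + 7·(4/27) + 8·(4/27) = 8/3.
E[A | B ≤ 0] = (8/3) / (16/27) = 9/2.

9/2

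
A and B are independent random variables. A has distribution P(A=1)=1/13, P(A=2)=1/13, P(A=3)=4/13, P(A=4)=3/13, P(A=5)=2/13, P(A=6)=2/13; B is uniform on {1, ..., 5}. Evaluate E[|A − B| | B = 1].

P(B = 1) = 1/5.
Summing |A−B|·P(x,y) over outcomes with B = 1 gives 36/65.
E[|A − B| | B = 1] = (36/65) / (1/5) = 36/13.

36/13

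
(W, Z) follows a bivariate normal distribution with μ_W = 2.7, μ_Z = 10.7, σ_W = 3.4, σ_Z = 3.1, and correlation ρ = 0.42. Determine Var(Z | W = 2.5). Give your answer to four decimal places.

7.9148

For a bivariate normal, Var(Z | W=x) = σ_Z²(1 − ρ²).
Var(Z | W=2.5) = (3.1)²·(1 − (0.42)²) = 9.61·0.8236 = 7.9148.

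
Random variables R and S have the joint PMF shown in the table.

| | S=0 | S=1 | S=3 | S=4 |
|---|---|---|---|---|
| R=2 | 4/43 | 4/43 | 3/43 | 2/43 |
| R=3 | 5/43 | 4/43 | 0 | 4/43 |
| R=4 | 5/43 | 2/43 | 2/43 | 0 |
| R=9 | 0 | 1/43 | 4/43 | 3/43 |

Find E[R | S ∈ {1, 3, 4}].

P(S ∈ {1, 3, 4}) = 29/43.
Summing R·P(R=x,S=y) over the conditioning event gives 130/43.
E[R | S ∈ {1, 3, 4}] = (130/43) / (29/43) = 130/29.

130/29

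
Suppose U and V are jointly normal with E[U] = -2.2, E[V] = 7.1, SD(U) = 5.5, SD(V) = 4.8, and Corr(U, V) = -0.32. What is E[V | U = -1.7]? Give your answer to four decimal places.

The regression of V on U has slope ρ·σ_V/σ_U and passes through (μ_U, μ_V).
E[V | U=-1.7] = 7.1 + (-0.32)·(4.8/5.5)·(-1.7 − (-2.2)) = 7.1 + (-0.27927)·(0.5) = 6.9604.

6.9604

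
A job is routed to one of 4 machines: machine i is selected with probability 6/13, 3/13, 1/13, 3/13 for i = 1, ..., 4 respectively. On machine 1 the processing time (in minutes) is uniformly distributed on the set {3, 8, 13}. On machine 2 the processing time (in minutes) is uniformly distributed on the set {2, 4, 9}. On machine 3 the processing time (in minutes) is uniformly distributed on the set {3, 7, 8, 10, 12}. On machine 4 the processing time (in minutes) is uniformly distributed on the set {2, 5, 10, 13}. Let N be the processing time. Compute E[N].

E[N | machine 1] = (3+8+13)/3 = 8.
E[N | machine 2] = (2+4+9)/3 = 5.
E[N | machine 3] = (3+7+8+10+12)/5 = 8.
E[N | machine 4] = (2+5+10+13)/4 = 15/2.
E[N] = (6/13)·(8) + (3/13)·(5) + (1/13)·(8) + (3/13)·(15/2) = 187/26.

187/26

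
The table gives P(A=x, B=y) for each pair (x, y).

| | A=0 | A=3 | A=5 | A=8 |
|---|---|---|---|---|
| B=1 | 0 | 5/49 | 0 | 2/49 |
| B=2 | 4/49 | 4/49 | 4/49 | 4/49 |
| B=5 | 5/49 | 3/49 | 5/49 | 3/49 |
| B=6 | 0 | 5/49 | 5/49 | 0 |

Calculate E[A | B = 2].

4

P(B = 2) = 16/49.
Σ A·P over the event = 0·(4/49) + 3·(4/49) + 5·(4/49) + 8·(4/49) = 64/49.
E[A | B = 2] = (64/49) / (16/49) = 4.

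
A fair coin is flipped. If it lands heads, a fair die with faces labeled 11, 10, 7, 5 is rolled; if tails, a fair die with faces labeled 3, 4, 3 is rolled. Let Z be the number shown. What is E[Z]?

139/24

E[Z | heads] = (11+10+7+5)/4 = 33/4.
E[Z | tails] = (3+4+3)/3 = 10/3.
E[Z] = (1/2)·(33/4) + (1/2)·(10/3) = 139/24.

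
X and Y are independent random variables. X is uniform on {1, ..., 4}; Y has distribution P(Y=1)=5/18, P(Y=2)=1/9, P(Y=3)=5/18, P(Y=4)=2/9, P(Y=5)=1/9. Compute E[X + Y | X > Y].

P(X > Y) = 1/3.
Summing (X+Y)·P(x,y) over outcomes with X > Y gives 13/8.
E[X + Y | X > Y] = (13/8) / (1/3) = 39/8.

39/8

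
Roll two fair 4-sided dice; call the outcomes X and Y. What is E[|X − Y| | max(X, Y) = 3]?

Outcomes with max(X, Y) = 3: (1,3), (2,3), (3,1), (3,2), (3,3), each with probability 1/16.
E[|X − Y| | max(X, Y) = 3] = (2 + 1 + 2 + 1 + 0) / 5 = 6/5.

6/5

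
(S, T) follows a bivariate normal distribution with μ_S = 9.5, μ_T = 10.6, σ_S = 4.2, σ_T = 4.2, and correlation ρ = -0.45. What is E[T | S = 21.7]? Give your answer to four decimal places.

E[T | S=x] = μ_T + ρ(σ_T/σ_S)(x − μ_S) for jointly normal variables.
E[T | S=21.7] = 10.6 + (-0.45)·(4.2/4.2)·(21.7 − (9.5)) = 10.6 + (-0.45)·(12.2) = 5.1100.

5.1100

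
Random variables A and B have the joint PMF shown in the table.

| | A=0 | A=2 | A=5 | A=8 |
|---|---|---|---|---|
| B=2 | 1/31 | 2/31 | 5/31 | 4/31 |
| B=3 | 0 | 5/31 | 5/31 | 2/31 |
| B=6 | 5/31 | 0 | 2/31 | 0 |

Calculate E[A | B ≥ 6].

P(B ≥ 6) = 7/31.
Σ A·P over the event = 0·(5/31) + 5·(2/31) = 10/31.
E[A | B ≥ 6] = (10/31) / (7/31) = 10/7.

10/7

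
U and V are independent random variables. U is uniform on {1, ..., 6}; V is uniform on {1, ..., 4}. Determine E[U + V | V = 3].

P(V = 3) = 1/4.
Summing (U+V)·P(x,y) over outcomes with V = 3 gives 13/8.
E[U + V | V = 3] = (13/8) / (1/4) = 13/2.

13/2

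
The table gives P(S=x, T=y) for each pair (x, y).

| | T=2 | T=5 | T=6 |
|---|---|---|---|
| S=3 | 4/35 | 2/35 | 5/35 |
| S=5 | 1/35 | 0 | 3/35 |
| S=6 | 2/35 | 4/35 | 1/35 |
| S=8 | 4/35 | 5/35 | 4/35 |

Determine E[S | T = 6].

P(T = 6) = 13/35.
Σ S·P over the event = 3·(5/35) + 5·(3/35) + 6·(1/35) + 8·(4/35) = 68/35.
E[S | T = 6] = (68/35) / (13/35) = 68/13.

68/13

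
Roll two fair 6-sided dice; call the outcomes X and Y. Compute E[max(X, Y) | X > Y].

14/3

P(X > Y) = 5/12.
Summing max(X,Y)·P(x,y) over outcomes with X > Y gives 35/18.
E[max(X, Y) | X > Y] = (35/18) / (5/12) = 14/3.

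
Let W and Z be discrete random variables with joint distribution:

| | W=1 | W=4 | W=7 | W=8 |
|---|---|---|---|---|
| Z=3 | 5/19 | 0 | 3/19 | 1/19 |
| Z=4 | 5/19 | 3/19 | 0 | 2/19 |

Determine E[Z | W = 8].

11/3

P(W = 8) = 3/19.
Σ Z·P over the event = 3·(1/19) + 4·(2/19) = 11/19.
E[Z | W = 8] = (11/19) / (3/19) = 11/3.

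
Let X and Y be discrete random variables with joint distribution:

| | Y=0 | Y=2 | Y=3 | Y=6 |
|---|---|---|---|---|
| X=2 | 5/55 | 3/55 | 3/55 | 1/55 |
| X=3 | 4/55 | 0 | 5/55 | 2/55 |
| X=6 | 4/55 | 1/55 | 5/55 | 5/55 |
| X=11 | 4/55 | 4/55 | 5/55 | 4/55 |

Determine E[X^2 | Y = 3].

421/9

P(Y = 3) = 18/55.
Σ X^2·P over the event = 4·(3/55) + 9·(5/55) + 36·(5/55) + 121·(5/55) = 842/55.
E[X^2 | Y = 3] = (842/55) / (18/55) = 421/9.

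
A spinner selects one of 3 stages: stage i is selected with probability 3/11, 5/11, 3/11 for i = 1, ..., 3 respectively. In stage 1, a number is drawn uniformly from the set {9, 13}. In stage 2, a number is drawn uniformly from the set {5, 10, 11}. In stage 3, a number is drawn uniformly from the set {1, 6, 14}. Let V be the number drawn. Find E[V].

E[V | stage 1] = (9+13)/2 = 11.
E[V | stage 2] = (5+10+11)/3 = 26/3.
E[V | stage 3] = (1+6+14)/3 = 7.
By the law of total expectation,
E[V] = (3/11)·(11) + (5/11)·(26/3) + (3/11)·(7) = 292/33.

292/33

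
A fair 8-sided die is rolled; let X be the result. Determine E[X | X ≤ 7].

4

Given X ≤ 7, X is equally likely to be any of {1, 2, 3, 4, 5, 6, 7}.
E[X | X ≤ 7] = (1 + 2 + 3 + 4 + 5 + 6 + 7) / 7 = 4.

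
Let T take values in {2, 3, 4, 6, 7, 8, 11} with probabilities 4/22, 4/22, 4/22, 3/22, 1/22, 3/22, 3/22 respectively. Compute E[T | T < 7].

P(T < 7) = 15/22.
Σ over the event: 2·2/11 + 3·2/11 + 4·2/11 + 6·3/22 = 27/11.
E[T | T < 7] = (27/11) / (15/22) = 18/5.

18/5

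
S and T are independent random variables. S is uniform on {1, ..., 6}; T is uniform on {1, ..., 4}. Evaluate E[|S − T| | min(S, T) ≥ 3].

5/4

Outcomes with min(S, T) ≥ 3: (3,3), (3,4), (4,3), (4,4), (5,3), (5,4), (6,3), (6,4), each with probability 1/24.
E[|S − T| | min(S, T) ≥ 3] = (0 + 1 + 1 + 0 + 2 + 1 + 3 + 2) / 8 = 5/4.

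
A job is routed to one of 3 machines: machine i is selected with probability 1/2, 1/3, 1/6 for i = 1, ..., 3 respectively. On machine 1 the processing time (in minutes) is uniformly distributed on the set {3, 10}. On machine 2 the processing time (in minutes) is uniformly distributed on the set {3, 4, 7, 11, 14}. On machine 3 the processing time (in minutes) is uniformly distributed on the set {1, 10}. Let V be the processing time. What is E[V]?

E[V | machine 1] = (3+10)/2 = 13/2.
E[V | machine 2] = (3+4+7+11+14)/5 = 39/5.
E[V | machine 3] = (1+10)/2 = 11/2.
E[V] = (1/2)·(13/2) + (1/3)·(39/5) + (1/6)·(11/2) = 203/30.

203/30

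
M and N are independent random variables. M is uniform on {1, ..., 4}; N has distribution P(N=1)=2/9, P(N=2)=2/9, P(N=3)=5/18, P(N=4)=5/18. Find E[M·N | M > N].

P(M > N) = 25/72.
Summing MN·P(x,y) over outcomes with M > N gives 19/9.
E[M·N | M > N] = (19/9) / (25/72) = 152/25.

152/25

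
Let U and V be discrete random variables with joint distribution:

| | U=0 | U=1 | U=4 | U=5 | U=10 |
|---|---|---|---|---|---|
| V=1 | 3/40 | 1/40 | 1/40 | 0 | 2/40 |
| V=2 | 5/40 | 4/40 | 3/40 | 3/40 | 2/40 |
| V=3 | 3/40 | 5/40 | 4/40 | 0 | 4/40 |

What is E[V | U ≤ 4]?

65/29

P(U ≤ 4) = 29/40.
Summing V·P(U=x,V=y) over the conditioning event gives 13/8.
E[V | U ≤ 4] = (13/8) / (29/40) = 65/29.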